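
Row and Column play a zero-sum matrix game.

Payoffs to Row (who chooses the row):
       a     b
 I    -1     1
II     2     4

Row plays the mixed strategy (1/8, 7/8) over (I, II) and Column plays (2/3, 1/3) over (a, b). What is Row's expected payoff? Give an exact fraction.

55/24

Against (2/3, 1/3), each row's expected payoff is I: -1/3; II: 8/3.
Taking the (1/8, 7/8)-weighted average: (1/8)·(-1/3) + (7/8)·(8/3) = 55/24.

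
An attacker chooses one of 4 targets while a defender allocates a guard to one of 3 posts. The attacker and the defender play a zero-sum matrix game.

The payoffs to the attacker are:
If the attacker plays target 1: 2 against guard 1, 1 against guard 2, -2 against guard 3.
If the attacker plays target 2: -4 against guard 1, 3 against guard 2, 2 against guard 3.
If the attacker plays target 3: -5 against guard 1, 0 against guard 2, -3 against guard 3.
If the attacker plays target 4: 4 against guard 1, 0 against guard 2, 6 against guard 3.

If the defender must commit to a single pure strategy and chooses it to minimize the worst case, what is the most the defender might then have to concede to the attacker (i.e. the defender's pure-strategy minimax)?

3

The worst case (largest entry) in each column is guard 1: 4, guard 2: 3, guard 3: 6.
The best (smallest) of these is 3.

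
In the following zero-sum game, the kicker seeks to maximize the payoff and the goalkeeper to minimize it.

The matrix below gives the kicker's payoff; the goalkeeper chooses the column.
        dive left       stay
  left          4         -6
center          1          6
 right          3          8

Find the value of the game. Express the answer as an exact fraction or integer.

10/3

Row center is strictly dominated by row right, so the kicker never plays it.
The remaining 2×2 game on (left, right) × (dive left, stay) has no saddle point. Let the kicker play left with probability p; indifference gives 4p + 3(1−p) = −6p + 8(1−p), so p = 1/3.
Similarly the goalkeeper's optimal q on dive left is 14/15, and the value is 4·(14/15) + (-6)·(1/15) = 10/3.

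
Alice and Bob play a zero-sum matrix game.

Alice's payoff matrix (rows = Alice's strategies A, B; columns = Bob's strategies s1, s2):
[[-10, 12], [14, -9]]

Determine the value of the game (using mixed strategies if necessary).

Row minima are -10 and -9, so Alice's maximin is -9; column maxima are 14 and 12, so Bob's minimax is 12. These differ, so the equilibrium is in mixed strategies.
Let Alice play A with probability p. Bob is indifferent when −10p + 14(1−p) = 12p − 9(1−p), giving p = 23/45.
Let Bob play s1 with probability q. Alice is indifferent when −10q + 12(1−q) = 14q − 9(1−q), giving q = 7/15.
The value is -10·(7/15) + (12)·(8/15) = 26/15.

26/15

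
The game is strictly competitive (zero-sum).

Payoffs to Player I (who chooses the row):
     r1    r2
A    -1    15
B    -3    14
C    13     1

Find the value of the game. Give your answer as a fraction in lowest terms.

Row B is strictly dominated by row A, so Player I never plays it.
The remaining 2×2 game on (A, C) × (r1, r2) has no saddle point. Let Player I play A with probability p; indifference gives −p + 13(1−p) = 15p + (1−p), so p = 3/7.
Similarly Player II's optimal q on r1 is 1/2, and the value is -1·(1/2) + (15)·(1/2) = 7.

7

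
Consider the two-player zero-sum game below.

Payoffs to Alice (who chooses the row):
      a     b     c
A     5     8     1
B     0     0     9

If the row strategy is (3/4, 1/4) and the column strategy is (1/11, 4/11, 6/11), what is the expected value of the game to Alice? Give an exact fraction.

183/44

Against (1/11, 4/11, 6/11), each row's expected payoff is A: 43/11; B: 54/11.
Taking the (3/4, 1/4)-weighted average: (3/4)·(43/11) + (1/4)·(54/11) = 183/44.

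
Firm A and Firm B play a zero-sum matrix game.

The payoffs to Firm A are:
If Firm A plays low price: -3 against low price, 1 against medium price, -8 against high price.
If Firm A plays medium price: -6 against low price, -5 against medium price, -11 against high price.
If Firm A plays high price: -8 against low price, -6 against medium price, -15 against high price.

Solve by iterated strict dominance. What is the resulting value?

Column medium price is strictly dominated by low price for Firm B (-3<1, -6<-5, -8<-6); eliminate medium price.
Column low price is strictly dominated by high price for Firm B (-8<-3, -11<-6, -15<-8); eliminate low price.
Row high price is strictly dominated by row low price (-8>-15); eliminate high price.
Row medium price is strictly dominated by row low price (-8>-11); eliminate medium price.
Only (low price, high price) remains, with payoff -8.

-8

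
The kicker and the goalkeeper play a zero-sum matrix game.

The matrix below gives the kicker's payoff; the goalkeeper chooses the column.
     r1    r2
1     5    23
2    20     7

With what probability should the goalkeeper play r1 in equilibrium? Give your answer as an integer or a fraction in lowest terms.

16/31

Row minima are 5 and 7, so the kicker's maximin is 7; column maxima are 20 and 23, so the goalkeeper's minimax is 20. These differ, so the equilibrium is in mixed strategies.
Let the goalkeeper play r1 with probability q. The kicker is indifferent when 5q + 23(1−q) = 20q + 7(1−q), giving q = 16/31.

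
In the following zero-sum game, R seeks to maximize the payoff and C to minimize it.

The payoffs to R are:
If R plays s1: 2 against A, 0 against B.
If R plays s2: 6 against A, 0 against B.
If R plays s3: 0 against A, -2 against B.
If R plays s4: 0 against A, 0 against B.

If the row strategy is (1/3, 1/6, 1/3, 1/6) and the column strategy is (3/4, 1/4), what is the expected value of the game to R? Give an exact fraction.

13/12

Against (3/4, 1/4), each row's expected payoff is s1: 3/2; s2: 9/2; s3: -1/2; s4: 0.
Taking the (1/3, 1/6, 1/3, 1/6)-weighted average: (1/3)·(3/2) + (1/6)·(9/2) + (1/3)·(-1/2) + (1/6)·(0) = 13/12.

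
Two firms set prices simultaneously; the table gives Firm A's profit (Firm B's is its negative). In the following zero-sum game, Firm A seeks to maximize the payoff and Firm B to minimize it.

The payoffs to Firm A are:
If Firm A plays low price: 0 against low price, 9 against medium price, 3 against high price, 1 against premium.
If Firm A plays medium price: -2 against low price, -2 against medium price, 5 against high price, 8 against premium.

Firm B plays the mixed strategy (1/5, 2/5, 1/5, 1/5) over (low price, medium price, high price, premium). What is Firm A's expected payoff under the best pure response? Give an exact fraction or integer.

low price: (0)·(1/5) + (9)·(2/5) + (3)·(1/5) + (1)·(1/5) = 22/5.
medium price: (-2)·(1/5) + (-2)·(2/5) + (5)·(1/5) + (8)·(1/5) = 7/5.
The best pure response is low price with expected payoff 22/5.

22/5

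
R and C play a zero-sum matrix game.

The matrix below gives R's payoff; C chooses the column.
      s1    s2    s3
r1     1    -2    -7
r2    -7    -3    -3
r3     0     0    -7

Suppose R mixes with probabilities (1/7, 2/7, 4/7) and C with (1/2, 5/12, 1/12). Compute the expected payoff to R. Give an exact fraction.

-53/28

Against (1/2, 5/12, 1/12), each row's expected payoff is r1: -11/12; r2: -5; r3: -7/12.
Taking the (1/7, 2/7, 4/7)-weighted average: (1/7)·(-11/12) + (2/7)·(-5) + (4/7)·(-7/12) = -53/28.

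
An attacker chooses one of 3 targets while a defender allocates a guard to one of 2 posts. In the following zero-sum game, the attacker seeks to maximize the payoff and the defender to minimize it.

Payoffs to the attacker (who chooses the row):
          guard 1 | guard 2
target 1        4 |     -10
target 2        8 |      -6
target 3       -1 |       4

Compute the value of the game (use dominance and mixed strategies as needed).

Row target 1 is strictly dominated by row target 2, so the attacker never plays it.
The remaining 2×2 game on (target 2, target 3) × (guard 1, guard 2) has no saddle point. Let the attacker play target 2 with probability p; indifference gives 8p − (1−p) = −6p + 4(1−p), so p = 5/19.
Similarly the defender's optimal q on guard 1 is 10/19, and the value is 8·(10/19) + (-6)·(9/19) = 26/19.

26/19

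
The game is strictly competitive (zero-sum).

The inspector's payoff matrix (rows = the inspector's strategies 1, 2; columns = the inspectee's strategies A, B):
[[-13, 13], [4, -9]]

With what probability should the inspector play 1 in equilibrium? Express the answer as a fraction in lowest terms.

Row minima are -13 and -9, so the inspector's maximin is -9; column maxima are 4 and 13, so the inspectee's minimax is 4. These differ, so the equilibrium is in mixed strategies.
Let the inspector play 1 with probability p. The inspectee is indifferent when −13p + 4(1−p) = 13p − 9(1−p), giving p = 1/3.

1/3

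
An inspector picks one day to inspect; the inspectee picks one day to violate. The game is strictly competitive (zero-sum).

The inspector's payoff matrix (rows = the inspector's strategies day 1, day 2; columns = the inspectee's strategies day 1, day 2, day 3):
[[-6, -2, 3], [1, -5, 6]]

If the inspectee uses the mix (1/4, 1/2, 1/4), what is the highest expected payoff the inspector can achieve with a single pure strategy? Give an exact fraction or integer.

-3/4

day 1: (-6)·(1/4) + (-2)·(1/2) + (3)·(1/4) = -7/4.
day 2: (1)·(1/4) + (-5)·(1/2) + (6)·(1/4) = -3/4.
The best pure response is day 2 with expected payoff -3/4.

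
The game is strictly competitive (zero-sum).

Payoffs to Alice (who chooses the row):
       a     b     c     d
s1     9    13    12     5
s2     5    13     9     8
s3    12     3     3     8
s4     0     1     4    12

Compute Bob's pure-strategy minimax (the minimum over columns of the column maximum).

The worst case (largest entry) in each column is a: 12, b: 13, c: 12, d: 12.
The best (smallest) of these is 12.

12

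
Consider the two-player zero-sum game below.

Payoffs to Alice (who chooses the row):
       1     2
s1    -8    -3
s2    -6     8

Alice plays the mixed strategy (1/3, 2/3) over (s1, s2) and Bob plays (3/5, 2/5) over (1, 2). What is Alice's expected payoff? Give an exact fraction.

Against (3/5, 2/5), each row's expected payoff is s1: -6; s2: -2/5.
Taking the (1/3, 2/3)-weighted average: (1/3)·(-6) + (2/3)·(-2/5) = -34/15.

-34/15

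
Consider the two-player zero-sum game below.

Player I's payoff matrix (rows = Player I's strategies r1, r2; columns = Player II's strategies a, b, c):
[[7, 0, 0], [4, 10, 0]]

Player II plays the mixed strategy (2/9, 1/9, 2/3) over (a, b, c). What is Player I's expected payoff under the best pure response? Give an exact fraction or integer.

r1: (7)·(2/9) + (0)·(1/9) + (0)·(2/3) = 14/9.
r2: (4)·(2/9) + (10)·(1/9) + (0)·(2/3) = 2.
The best pure response is r2 with expected payoff 2.

2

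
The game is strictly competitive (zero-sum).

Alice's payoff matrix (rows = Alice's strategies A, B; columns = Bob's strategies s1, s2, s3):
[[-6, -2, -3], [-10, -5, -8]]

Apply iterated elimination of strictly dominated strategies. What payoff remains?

Row B is strictly dominated by row A (-6>-10, -2>-5, -3>-8); eliminate B.
Column s2 is strictly dominated by s1 for Bob (-6<-2); eliminate s2.
Column s3 is strictly dominated by s1 for Bob (-6<-3); eliminate s3.
Only (A, s1) remains, with payoff -6.

-6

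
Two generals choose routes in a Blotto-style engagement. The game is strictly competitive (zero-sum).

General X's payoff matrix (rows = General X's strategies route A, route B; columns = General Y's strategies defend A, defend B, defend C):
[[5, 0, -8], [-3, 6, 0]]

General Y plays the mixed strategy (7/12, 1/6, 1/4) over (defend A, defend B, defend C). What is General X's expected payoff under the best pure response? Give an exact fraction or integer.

route A: (5)·(7/12) + (0)·(1/6) + (-8)·(1/4) = 11/12.
route B: (-3)·(7/12) + (6)·(1/6) + (0)·(1/4) = -3/4.
The best pure response is route A with expected payoff 11/12.

11/12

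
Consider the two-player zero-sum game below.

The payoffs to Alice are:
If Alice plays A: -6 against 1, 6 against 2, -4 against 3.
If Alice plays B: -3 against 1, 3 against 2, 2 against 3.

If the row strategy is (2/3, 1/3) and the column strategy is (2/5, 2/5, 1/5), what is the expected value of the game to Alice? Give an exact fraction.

-2/5

Against (2/5, 2/5, 1/5), each row's expected payoff is A: -4/5; B: 2/5.
Taking the (2/3, 1/3)-weighted average: (2/3)·(-4/5) + (1/3)·(2/5) = -2/5.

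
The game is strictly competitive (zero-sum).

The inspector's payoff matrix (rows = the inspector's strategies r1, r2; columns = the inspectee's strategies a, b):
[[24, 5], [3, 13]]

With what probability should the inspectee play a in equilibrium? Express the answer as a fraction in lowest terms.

Row minima are 5 and 3, so the inspector's maximin is 5; column maxima are 24 and 13, so the inspectee's minimax is 13. These differ, so the equilibrium is in mixed strategies.
Let the inspectee play a with probability q. The inspector is indifferent when 24q + 5(1−q) = 3q + 13(1−q), giving q = 8/29.

8/29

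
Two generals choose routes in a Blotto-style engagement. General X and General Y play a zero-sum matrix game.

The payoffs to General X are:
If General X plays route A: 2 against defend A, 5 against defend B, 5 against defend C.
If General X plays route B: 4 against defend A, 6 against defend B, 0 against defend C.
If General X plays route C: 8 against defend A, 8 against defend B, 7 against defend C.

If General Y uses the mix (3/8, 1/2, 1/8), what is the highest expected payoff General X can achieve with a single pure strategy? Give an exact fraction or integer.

route A: (2)·(3/8) + (5)·(1/2) + (5)·(1/8) = 31/8.
route B: (4)·(3/8) + (6)·(1/2) + (0)·(1/8) = 9/2.
route C: (8)·(3/8) + (8)·(1/2) + (7)·(1/8) = 63/8.
The best pure response is route C with expected payoff 63/8.

63/8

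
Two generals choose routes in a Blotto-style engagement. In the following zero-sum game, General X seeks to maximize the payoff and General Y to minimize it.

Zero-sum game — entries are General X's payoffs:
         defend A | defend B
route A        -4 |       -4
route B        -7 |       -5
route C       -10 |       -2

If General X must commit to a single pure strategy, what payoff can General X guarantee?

The worst-case payoff for each row is route A: -4, route B: -7, route C: -10.
The best of these is -4.

-4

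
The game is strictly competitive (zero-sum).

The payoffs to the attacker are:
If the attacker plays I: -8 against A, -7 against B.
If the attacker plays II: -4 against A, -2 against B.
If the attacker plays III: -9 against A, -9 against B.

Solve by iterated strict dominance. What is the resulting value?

-4

Row III is strictly dominated by row I (-8>-9, -7>-9); eliminate III.
Row I is strictly dominated by row II (-4>-8, -2>-7); eliminate I.
Column B is strictly dominated by A for the defender (-4<-2); eliminate B.
Only (II, A) remains, with payoff -4.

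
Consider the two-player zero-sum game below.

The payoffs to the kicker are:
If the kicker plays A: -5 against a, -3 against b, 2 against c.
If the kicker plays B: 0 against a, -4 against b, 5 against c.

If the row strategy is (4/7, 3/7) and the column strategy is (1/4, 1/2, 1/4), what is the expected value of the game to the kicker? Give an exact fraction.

Against (1/4, 1/2, 1/4), each row's expected payoff is A: -9/4; B: -3/4.
Taking the (4/7, 3/7)-weighted average: (4/7)·(-9/4) + (3/7)·(-3/4) = -45/28.

-45/28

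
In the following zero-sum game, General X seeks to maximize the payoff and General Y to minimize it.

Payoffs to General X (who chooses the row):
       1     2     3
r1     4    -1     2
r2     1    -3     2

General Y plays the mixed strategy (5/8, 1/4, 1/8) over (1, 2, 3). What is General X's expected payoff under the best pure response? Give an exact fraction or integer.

r1: (4)·(5/8) + (-1)·(1/4) + (2)·(1/8) = 5/2.
r2: (1)·(5/8) + (-3)·(1/4) + (2)·(1/8) = 1/8.
The best pure response is r1 with expected payoff 5/2.

5/2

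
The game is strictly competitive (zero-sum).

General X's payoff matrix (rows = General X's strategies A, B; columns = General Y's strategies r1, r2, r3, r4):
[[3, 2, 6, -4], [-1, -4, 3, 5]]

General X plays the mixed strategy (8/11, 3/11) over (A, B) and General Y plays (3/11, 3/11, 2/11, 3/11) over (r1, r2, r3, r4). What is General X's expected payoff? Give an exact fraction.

138/121

Against (3/11, 3/11, 2/11, 3/11), each row's expected payoff is A: 15/11; B: 6/11.
Taking the (8/11, 3/11)-weighted average: (8/11)·(15/11) + (3/11)·(6/11) = 138/121.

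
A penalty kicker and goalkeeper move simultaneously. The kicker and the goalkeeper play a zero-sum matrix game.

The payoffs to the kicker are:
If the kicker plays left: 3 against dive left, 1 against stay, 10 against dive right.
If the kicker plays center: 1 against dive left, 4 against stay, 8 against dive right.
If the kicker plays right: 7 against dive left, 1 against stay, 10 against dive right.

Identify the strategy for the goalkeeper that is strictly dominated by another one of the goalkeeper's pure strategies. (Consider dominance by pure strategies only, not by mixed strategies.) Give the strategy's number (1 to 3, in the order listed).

3

The goalkeeper prefers columns that give the kicker less. Compare dive right with dive left: 3 < 10, 1 < 8, 7 < 10.
So dive left strictly dominates dive right for the goalkeeper; dive right is strictly dominated.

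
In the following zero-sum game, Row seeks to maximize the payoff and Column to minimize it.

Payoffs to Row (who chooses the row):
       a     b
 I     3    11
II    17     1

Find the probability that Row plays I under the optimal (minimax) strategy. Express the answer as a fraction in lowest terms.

2/3

Row minima are 3 and 1, so Row's maximin is 3; column maxima are 17 and 11, so Column's minimax is 11. These differ, so the equilibrium is in mixed strategies.
Let Row play I with probability p. Column is indifferent when 3p + 17(1−p) = 11p + (1−p), giving p = 2/3.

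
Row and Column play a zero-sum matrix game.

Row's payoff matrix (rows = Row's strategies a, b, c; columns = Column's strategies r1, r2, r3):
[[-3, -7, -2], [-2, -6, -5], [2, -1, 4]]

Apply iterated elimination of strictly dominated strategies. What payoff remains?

-1

Column r3 is strictly dominated by r2 for Column (-7<-2, -6<-5, -1<4); eliminate r3.
Column r1 is strictly dominated by r2 for Column (-7<-3, -6<-2, -1<2); eliminate r1.
Row b is strictly dominated by row c (-1>-6); eliminate b.
Row a is strictly dominated by row c (-1>-7); eliminate a.
Only (c, r2) remains, with payoff -1.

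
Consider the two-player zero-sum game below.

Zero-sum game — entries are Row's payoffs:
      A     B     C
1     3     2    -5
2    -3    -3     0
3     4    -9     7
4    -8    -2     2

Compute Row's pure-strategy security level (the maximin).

-3

The worst-case payoff for each row is 1: -5, 2: -3, 3: -9, 4: -8.
The best of these is -3.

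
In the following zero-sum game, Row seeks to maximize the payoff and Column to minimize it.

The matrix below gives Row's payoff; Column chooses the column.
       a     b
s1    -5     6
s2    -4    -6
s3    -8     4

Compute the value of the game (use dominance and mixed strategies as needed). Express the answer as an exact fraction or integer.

-54/13

Row s3 is strictly dominated by row s1, so Row never plays it.
The remaining 2×2 game on (s1, s2) × (a, b) has no saddle point. Let Row play s1 with probability p; indifference gives −5p − 4(1−p) = 6p − 6(1−p), so p = 2/13.
Similarly Column's optimal q on a is 12/13, and the value is -5·(12/13) + (6)·(1/13) = -54/13.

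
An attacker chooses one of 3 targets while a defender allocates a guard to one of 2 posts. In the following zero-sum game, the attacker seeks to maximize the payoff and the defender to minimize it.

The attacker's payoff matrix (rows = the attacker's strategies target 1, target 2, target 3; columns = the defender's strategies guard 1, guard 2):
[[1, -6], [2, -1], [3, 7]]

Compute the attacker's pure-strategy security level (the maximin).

3

The worst-case payoff for each row is target 1: -6, target 2: -1, target 3: 3.
The best of these is 3.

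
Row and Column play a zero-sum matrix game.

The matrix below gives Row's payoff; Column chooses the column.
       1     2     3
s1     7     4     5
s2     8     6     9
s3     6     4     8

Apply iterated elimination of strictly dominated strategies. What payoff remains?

Column 3 is strictly dominated by 2 for Column (4<5, 6<9, 4<8); eliminate 3.
Row s3 is strictly dominated by row s2 (8>6, 6>4); eliminate s3.
Column 1 is strictly dominated by 2 for Column (4<7, 6<8); eliminate 1.
Row s1 is strictly dominated by row s2 (6>4); eliminate s1.
Only (s2, 2) remains, with payoff 6.

6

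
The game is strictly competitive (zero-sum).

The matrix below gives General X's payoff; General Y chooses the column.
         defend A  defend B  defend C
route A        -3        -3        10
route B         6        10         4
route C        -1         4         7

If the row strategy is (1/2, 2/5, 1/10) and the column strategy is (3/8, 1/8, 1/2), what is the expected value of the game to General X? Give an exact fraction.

69/16

Against (3/8, 1/8, 1/2), each row's expected payoff is route A: 7/2; route B: 11/2; route C: 29/8.
Taking the (1/2, 2/5, 1/10)-weighted average: (1/2)·(7/2) + (2/5)·(11/2) + (1/10)·(29/8) = 69/16.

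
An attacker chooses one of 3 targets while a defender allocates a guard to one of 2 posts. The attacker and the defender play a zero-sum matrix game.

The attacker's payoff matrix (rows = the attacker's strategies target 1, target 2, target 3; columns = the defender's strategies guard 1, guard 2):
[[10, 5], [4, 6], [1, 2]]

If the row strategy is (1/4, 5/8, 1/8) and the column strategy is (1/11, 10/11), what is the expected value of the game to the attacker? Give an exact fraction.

Against (1/11, 10/11), each row's expected payoff is target 1: 60/11; target 2: 64/11; target 3: 21/11.
Taking the (1/4, 5/8, 1/8)-weighted average: (1/4)·(60/11) + (5/8)·(64/11) + (1/8)·(21/11) = 461/88.

461/88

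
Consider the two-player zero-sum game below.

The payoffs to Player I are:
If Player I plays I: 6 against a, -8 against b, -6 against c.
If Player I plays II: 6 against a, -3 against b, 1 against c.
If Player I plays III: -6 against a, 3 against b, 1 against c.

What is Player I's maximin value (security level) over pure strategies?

The worst-case payoff for each row is I: -8, II: -3, III: -6.
The best of these is -3.

-3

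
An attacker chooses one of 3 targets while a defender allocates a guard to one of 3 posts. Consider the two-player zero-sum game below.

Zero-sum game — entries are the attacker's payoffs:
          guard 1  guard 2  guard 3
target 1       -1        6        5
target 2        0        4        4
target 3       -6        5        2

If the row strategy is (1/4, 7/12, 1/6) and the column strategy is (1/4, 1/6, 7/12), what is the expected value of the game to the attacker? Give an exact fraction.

11/4

Against (1/4, 1/6, 7/12), each row's expected payoff is target 1: 11/3; target 2: 3; target 3: 1/2.
Taking the (1/4, 7/12, 1/6)-weighted average: (1/4)·(11/3) + (7/12)·(3) + (1/6)·(1/2) = 11/4.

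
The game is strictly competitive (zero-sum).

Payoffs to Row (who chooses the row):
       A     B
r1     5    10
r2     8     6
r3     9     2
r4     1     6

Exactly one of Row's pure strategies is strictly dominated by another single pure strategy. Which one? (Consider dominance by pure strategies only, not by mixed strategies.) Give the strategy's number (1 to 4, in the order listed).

Compare r4 with r1: 5 > 1, 10 > 6.
So r1 strictly dominates r4 for Row; r4 is strictly dominated.

4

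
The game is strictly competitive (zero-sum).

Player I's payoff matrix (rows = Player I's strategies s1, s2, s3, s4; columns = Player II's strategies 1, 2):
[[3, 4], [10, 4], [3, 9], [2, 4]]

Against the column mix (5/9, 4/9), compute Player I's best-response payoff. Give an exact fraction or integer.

22/3

s1: (3)·(5/9) + (4)·(4/9) = 31/9.
s2: (10)·(5/9) + (4)·(4/9) = 22/3.
s3: (3)·(5/9) + (9)·(4/9) = 17/3.
s4: (2)·(5/9) + (4)·(4/9) = 26/9.
The best pure response is s2 with expected payoff 22/3.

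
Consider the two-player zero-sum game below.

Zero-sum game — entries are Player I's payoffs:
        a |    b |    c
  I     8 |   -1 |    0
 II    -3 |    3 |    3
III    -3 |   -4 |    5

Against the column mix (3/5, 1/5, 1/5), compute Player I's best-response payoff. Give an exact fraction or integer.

I: (8)·(3/5) + (-1)·(1/5) + (0)·(1/5) = 23/5.
II: (-3)·(3/5) + (3)·(1/5) + (3)·(1/5) = -3/5.
III: (-3)·(3/5) + (-4)·(1/5) + (5)·(1/5) = -8/5.
The best pure response is I with expected payoff 23/5.

23/5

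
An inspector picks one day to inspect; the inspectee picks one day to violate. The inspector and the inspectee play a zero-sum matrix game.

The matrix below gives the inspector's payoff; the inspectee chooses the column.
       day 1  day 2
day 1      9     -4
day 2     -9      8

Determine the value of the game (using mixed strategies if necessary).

6/5

Row minima are -4 and -9, so the inspector's maximin is -4; column maxima are 9 and 8, so the inspectee's minimax is 8. These differ, so the equilibrium is in mixed strategies.
Let the inspector play day 1 with probability p. The inspectee is indifferent when 9p − 9(1−p) = −4p + 8(1−p), giving p = 17/30.
Let the inspectee play day 1 with probability q. The inspector is indifferent when 9q − 4(1−q) = −9q + 8(1−q), giving q = 2/5.
The value is 9·(2/5) + (-4)·(3/5) = 6/5.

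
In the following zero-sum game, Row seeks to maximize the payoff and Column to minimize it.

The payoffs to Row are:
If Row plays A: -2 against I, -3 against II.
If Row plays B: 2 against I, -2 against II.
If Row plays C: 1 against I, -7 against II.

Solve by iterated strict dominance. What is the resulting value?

Column I is strictly dominated by II for Column (-3<-2, -2<2, -7<1); eliminate I.
Row A is strictly dominated by row B (-2>-3); eliminate A.
Row C is strictly dominated by row B (-2>-7); eliminate C.
Only (B, II) remains, with payoff -2.

-2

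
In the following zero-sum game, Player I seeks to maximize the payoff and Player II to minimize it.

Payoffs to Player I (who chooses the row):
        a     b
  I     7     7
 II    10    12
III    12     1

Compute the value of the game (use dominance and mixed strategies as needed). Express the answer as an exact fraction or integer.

Row I is strictly dominated by row II, so Player I never plays it.
The remaining 2×2 game on (II, III) × (a, b) has no saddle point. Let Player I play II with probability p; indifference gives 10p + 12(1−p) = 12p + (1−p), so p = 11/13.
Similarly Player II's optimal q on a is 11/13, and the value is 10·(11/13) + (12)·(2/13) = 134/13.

134/13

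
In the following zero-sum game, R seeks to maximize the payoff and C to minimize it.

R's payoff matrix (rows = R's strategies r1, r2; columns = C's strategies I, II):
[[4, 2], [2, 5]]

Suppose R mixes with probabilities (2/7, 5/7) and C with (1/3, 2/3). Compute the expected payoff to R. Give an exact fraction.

76/21

Against (1/3, 2/3), each row's expected payoff is r1: 8/3; r2: 4.
Taking the (2/7, 5/7)-weighted average: (2/7)·(8/3) + (5/7)·(4) = 76/21.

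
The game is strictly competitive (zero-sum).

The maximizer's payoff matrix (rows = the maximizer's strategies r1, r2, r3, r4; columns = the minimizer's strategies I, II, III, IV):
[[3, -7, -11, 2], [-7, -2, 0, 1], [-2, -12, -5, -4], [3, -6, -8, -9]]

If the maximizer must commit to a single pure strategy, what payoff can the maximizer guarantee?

The worst-case payoff for each row is r1: -11, r2: -7, r3: -12, r4: -9.
The best of these is -7.

-7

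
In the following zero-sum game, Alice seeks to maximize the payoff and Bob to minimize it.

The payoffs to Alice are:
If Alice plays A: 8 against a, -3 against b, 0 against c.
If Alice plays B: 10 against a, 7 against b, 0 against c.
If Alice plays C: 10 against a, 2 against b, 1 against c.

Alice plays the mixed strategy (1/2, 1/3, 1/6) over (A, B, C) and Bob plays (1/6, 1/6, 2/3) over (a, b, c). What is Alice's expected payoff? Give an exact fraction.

Against (1/6, 1/6, 2/3), each row's expected payoff is A: 5/6; B: 17/6; C: 8/3.
Taking the (1/2, 1/3, 1/6)-weighted average: (1/2)·(5/6) + (1/3)·(17/6) + (1/6)·(8/3) = 65/36.

65/36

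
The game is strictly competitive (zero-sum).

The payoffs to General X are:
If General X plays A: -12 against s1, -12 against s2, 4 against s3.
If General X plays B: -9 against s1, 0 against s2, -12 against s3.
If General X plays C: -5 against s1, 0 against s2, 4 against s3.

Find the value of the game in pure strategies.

-5

Row minima: -12, -12, -5 → General X's maximin is -5.
Column maxima: -5, 0, 4 → General Y's minimax is -5.
They coincide at (C, s1), so the value is -5.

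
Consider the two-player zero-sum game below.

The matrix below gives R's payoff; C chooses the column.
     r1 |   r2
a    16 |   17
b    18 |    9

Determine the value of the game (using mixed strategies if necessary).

81/5

Row minima are 16 and 9, so R's maximin is 16; column maxima are 18 and 17, so C's minimax is 17. These differ, so the equilibrium is in mixed strategies.
Let R play a with probability p. C is indifferent when 16p + 18(1−p) = 17p + 9(1−p), giving p = 9/10.
Let C play r1 with probability q. R is indifferent when 16q + 17(1−q) = 18q + 9(1−q), giving q = 4/5.
The value is 16·(4/5) + (17)·(1/5) = 81/5.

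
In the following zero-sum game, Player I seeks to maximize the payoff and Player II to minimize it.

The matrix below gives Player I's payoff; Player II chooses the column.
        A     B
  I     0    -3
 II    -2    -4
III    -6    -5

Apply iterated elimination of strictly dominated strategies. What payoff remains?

-3

Row II is strictly dominated by row I (0>-2, -3>-4); eliminate II.
Row III is strictly dominated by row I (0>-6, -3>-5); eliminate III.
Column A is strictly dominated by B for Player II (-3<0); eliminate A.
Only (I, B) remains, with payoff -3.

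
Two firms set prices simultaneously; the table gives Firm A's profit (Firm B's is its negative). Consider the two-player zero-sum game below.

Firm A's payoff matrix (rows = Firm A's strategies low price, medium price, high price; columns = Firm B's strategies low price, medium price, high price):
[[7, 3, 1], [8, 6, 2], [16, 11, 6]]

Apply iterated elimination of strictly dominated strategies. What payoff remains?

Row low price is strictly dominated by row medium price (8>7, 6>3, 2>1); eliminate low price.
Row medium price is strictly dominated by row high price (16>8, 11>6, 6>2); eliminate medium price.
Column low price is strictly dominated by medium price for Firm B (11<16); eliminate low price.
Column medium price is strictly dominated by high price for Firm B (6<11); eliminate medium price.
Only (high price, high price) remains, with payoff 6.

6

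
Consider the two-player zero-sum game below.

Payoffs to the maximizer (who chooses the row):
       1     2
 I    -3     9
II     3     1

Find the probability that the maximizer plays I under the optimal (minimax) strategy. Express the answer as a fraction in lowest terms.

1/7

Row minima are -3 and 1, so the maximizer's maximin is 1; column maxima are 3 and 9, so the minimizer's minimax is 3. These differ, so the equilibrium is in mixed strategies.
Let the maximizer play I with probability p. The minimizer is indifferent when −3p + 3(1−p) = 9p + (1−p), giving p = 1/7.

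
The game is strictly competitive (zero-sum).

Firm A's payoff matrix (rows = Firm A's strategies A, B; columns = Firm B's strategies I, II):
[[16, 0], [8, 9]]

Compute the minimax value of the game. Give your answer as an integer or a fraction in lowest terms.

144/17

Row minima are 0 and 8, so Firm A's maximin is 8; column maxima are 16 and 9, so Firm B's minimax is 9. These differ, so the equilibrium is in mixed strategies.
Let Firm A play A with probability p. Firm B is indifferent when 16p + 8(1−p) = 9(1−p), giving p = 1/17.
Let Firm B play I with probability q. Firm A is indifferent when 16q = 8q + 9(1−q), giving q = 9/17.
The value is 16·(9/17) + (0)·(8/17) = 144/17.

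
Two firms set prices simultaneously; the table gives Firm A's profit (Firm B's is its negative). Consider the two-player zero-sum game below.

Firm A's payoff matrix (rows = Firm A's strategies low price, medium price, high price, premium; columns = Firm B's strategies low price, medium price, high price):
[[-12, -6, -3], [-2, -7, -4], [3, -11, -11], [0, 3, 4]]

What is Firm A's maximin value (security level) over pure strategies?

0

The worst-case payoff for each row is low price: -12, medium price: -7, high price: -11, premium: 0.
The best of these is 0.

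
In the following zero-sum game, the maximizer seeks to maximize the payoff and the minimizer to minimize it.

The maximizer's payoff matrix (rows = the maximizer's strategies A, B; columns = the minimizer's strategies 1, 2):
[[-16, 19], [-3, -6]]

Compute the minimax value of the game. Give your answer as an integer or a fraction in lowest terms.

-153/38

Row minima are -16 and -6, so the maximizer's maximin is -6; column maxima are -3 and 19, so the minimizer's minimax is -3. These differ, so the equilibrium is in mixed strategies.
Let the maximizer play A with probability p. The minimizer is indifferent when −16p − 3(1−p) = 19p − 6(1−p), giving p = 3/38.
Let the minimizer play 1 with probability q. The maximizer is indifferent when −16q + 19(1−q) = −3q − 6(1−q), giving q = 25/38.
The value is -16·(25/38) + (19)·(13/38) = -153/38.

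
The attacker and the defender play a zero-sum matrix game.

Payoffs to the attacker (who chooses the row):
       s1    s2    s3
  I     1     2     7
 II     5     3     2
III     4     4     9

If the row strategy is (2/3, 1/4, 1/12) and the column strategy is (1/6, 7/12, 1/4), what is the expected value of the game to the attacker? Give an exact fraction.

Against (1/6, 7/12, 1/4), each row's expected payoff is I: 37/12; II: 37/12; III: 21/4.
Taking the (2/3, 1/4, 1/12)-weighted average: (2/3)·(37/12) + (1/4)·(37/12) + (1/12)·(21/4) = 235/72.

235/72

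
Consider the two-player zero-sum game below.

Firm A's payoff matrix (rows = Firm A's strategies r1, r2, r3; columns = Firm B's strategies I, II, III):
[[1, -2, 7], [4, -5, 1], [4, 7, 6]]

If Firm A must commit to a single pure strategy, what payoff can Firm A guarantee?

4

The worst-case payoff for each row is r1: -2, r2: -5, r3: 4.
The best of these is 4.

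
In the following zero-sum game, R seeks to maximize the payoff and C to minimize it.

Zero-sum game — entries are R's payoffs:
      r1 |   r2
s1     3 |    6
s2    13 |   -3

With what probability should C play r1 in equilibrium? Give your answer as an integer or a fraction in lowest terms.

Row minima are 3 and -3, so R's maximin is 3; column maxima are 13 and 6, so C's minimax is 6. These differ, so the equilibrium is in mixed strategies.
Let C play r1 with probability q. R is indifferent when 3q + 6(1−q) = 13q − 3(1−q), giving q = 9/19.

9/19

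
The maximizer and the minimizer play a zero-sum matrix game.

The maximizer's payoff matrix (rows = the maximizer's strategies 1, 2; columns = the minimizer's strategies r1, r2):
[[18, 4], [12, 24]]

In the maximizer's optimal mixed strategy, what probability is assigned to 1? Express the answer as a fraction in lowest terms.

Row minima are 4 and 12, so the maximizer's maximin is 12; column maxima are 18 and 24, so the minimizer's minimax is 18. These differ, so the equilibrium is in mixed strategies.
Let the maximizer play 1 with probability p. The minimizer is indifferent when 18p + 12(1−p) = 4p + 24(1−p), giving p = 6/13.

6/13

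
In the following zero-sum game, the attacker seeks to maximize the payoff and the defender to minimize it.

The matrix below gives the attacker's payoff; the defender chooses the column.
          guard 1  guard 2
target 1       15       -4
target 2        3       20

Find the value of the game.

Row minima are -4 and 3, so the attacker's maximin is 3; column maxima are 15 and 20, so the defender's minimax is 15. These differ, so the equilibrium is in mixed strategies.
Let the attacker play target 1 with probability p. The defender is indifferent when 15p + 3(1−p) = −4p + 20(1−p), giving p = 17/36.
Let the defender play guard 1 with probability q. The attacker is indifferent when 15q − 4(1−q) = 3q + 20(1−q), giving q = 2/3.
The value is 15·(2/3) + (-4)·(1/3) = 26/3.

26/3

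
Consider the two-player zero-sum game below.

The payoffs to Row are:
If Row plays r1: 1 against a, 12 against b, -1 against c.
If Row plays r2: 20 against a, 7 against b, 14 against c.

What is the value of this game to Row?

Column a is strictly dominated by c for Column (it gives Row more in every row).
The remaining 2×2 game on (r1, r2) × (b, c) has no saddle point. Let Row play r1 with probability p; indifference gives 12p + 7(1−p) = −p + 14(1−p), so p = 7/20.
Similarly Column's optimal q on b is 3/4, and the value is 12·(3/4) + (-1)·(1/4) = 35/4.

35/4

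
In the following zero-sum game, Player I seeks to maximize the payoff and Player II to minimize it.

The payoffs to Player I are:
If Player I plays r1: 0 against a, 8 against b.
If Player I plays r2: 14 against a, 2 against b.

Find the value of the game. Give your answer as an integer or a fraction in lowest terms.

Row minima are 0 and 2, so Player I's maximin is 2; column maxima are 14 and 8, so Player II's minimax is 8. These differ, so the equilibrium is in mixed strategies.
Let Player I play r1 with probability p. Player II is indifferent when 14(1−p) = 8p + 2(1−p), giving p = 3/5.
Let Player II play a with probability q. Player I is indifferent when 8(1−q) = 14q + 2(1−q), giving q = 3/10.
The value is 0·(3/10) + (8)·(7/10) = 28/5.

28/5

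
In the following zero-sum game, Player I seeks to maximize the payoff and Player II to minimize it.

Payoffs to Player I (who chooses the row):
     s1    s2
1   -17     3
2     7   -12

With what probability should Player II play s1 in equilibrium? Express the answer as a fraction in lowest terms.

5/13

Row minima are -17 and -12, so Player I's maximin is -12; column maxima are 7 and 3, so Player II's minimax is 3. These differ, so the equilibrium is in mixed strategies.
Let Player II play s1 with probability q. Player I is indifferent when −17q + 3(1−q) = 7q − 12(1−q), giving q = 5/13.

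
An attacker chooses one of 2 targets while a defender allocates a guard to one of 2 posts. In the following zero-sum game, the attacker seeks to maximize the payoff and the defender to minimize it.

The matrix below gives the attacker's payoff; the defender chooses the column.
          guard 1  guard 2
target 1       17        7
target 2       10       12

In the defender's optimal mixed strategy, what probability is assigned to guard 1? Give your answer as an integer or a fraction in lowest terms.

Row minima are 7 and 10, so the attacker's maximin is 10; column maxima are 17 and 12, so the defender's minimax is 12. These differ, so the equilibrium is in mixed strategies.
Let the defender play guard 1 with probability q. The attacker is indifferent when 17q + 7(1−q) = 10q + 12(1−q), giving q = 5/12.

5/12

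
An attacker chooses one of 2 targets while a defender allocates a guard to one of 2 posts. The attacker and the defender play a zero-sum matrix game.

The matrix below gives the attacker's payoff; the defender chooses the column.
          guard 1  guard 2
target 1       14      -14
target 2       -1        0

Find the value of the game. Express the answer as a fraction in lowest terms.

Row minima are -14 and -1, so the attacker's maximin is -1; column maxima are 14 and 0, so the defender's minimax is 0. These differ, so the equilibrium is in mixed strategies.
Let the attacker play target 1 with probability p. The defender is indifferent when 14p − (1−p) = −14p, giving p = 1/29.
Let the defender play guard 1 with probability q. The attacker is indifferent when 14q − 14(1−q) = −q, giving q = 14/29.
The value is 14·(14/29) + (-14)·(15/29) = -14/29.

-14/29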